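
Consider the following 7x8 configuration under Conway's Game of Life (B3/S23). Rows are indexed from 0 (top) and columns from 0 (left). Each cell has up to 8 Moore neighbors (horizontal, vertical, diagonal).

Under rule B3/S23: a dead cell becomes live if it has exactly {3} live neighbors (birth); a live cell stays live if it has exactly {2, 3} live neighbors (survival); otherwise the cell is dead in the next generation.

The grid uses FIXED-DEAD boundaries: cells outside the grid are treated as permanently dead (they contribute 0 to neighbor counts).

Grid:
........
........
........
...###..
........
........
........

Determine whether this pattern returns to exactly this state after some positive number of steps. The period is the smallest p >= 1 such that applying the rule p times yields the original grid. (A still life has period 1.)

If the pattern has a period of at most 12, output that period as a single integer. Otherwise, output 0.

Simulating and comparing each generation to the original:
Gen 0 (original, given above): 3 live cells
Gen 1: 3 live cells, differs from original
Gen 2: 3 live cells, MATCHES original -> period = 2

Answer: 2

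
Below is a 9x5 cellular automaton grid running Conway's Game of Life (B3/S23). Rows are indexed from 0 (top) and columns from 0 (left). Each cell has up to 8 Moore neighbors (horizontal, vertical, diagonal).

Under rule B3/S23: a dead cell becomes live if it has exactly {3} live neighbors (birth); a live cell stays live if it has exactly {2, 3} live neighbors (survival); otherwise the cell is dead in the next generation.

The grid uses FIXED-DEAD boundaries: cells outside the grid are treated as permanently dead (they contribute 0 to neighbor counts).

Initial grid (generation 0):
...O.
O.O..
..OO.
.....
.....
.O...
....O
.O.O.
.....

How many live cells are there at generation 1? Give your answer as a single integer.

Answer: 6

Derivation:
Simulating step by step:
Generation 0 (given above): 9 live cells
Generation 1: 6 live cells
.....
.OO..
.OOO.
.....
.....
.....
..O..
.....
.....
Population at generation 1: 6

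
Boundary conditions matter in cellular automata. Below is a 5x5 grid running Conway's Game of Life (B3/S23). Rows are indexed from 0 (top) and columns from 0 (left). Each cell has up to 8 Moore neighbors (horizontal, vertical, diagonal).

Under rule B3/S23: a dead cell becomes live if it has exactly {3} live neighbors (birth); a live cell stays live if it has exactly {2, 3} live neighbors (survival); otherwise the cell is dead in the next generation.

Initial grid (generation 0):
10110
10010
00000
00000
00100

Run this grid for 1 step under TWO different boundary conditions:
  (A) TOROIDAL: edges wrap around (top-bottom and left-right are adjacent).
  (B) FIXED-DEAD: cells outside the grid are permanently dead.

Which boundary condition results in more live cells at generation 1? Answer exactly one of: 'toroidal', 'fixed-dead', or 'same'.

Under TOROIDAL boundary, generation 1:
00110
01110
00000
00000
01110
Population = 8

Under FIXED-DEAD boundary, generation 1:
01110
01110
00000
00000
00000
Population = 6

Comparison: toroidal=8, fixed-dead=6 -> toroidal

Answer: toroidal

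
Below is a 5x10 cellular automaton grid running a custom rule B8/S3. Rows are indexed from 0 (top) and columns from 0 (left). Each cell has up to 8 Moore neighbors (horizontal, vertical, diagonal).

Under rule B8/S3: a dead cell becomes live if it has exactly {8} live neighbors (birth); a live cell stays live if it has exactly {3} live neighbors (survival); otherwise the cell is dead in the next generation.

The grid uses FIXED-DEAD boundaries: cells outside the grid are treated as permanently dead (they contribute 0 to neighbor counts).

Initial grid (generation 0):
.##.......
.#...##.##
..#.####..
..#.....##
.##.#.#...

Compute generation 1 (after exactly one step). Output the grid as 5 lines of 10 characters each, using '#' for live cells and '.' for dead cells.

Simulating step by step:
Generation 0 (given above): 19 live cells
Generation 1: 2 live cells
(generation 1 grid is the final answer)

Answer: ..........
.#........
..........
..#.......
..........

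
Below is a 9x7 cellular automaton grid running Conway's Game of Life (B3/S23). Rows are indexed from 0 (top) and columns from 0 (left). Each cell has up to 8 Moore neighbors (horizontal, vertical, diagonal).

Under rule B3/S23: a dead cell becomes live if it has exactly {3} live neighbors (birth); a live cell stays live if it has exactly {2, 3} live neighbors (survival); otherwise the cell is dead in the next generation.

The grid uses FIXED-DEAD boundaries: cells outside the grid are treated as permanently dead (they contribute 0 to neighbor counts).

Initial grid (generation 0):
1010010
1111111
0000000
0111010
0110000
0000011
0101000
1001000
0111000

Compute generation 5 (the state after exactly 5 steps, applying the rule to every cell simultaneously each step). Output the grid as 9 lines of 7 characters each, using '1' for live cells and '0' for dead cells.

Simulating step by step:
Generation 0 (given above): 25 live cells
Generation 1: 28 live cells
1010011
1011111
1000001
0101000
0101111
0100000
0010100
1001100
0111000
Generation 2: 26 live cells
0010001
1011100
1000001
1101001
1101110
0100000
0110100
0000100
0111100
Generation 3: 22 live cells
0110000
0011010
1000110
0001001
0001110
0000010
0111000
0000110
0011100
Generation 4: 23 live cells
0111000
0011010
0010011
0001001
0001011
0000010
0011010
0100010
0001110
Generation 5: 22 live cells
(generation 5 grid is the final answer)

Answer: 0101100
0000011
0010011
0011000
0000011
0011010
0010011
0000011
0000110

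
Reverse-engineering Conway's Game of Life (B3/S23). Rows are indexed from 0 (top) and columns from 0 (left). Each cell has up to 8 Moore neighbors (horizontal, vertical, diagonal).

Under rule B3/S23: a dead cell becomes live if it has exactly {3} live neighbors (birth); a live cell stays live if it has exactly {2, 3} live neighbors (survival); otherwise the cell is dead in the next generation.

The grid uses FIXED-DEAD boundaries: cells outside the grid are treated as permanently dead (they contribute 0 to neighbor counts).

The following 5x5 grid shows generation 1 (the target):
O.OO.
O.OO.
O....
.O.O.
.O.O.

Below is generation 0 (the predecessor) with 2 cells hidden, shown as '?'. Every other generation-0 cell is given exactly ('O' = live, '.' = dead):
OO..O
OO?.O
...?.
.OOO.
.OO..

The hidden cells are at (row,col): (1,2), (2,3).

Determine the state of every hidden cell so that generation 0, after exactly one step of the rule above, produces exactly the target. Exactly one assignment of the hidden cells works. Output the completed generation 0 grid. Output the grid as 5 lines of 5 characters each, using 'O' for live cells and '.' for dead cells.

Answer: OO..O
OOO.O
.....
.OOO.
.OO..

Derivation:
Hidden generation-0 cells (in order): (1,2), (2,3).
A hidden cell only influences target cells in its own 3x3 neighborhood. Try each of the 2^2 = 4 assignments, step the completed generation 0 forward once under B3/S23, and compare with the target:
  (1,2)=. (2,3)=. -> step gives (0,1)='O' but target has '.' -> reject
  (1,2)=. (2,3)=O -> step gives (0,1)='O' but target has '.' -> reject
  (1,2)=O (2,3)=. -> step reproduces the target at every cell -> ACCEPT
  (1,2)=O (2,3)=O -> step gives (1,3)='.' but target has 'O' -> reject
Unique solution: (1,2)=live, (2,3)=dead.
Check: live-neighbor counts of every cell in the completed generation 0:
34331
34231
35542
23421
23431
Applying B3/S23 to generation 0 with these counts gives:
O.OO.
O.OO.
O....
.O.O.
.O.O.
which matches the target exactly.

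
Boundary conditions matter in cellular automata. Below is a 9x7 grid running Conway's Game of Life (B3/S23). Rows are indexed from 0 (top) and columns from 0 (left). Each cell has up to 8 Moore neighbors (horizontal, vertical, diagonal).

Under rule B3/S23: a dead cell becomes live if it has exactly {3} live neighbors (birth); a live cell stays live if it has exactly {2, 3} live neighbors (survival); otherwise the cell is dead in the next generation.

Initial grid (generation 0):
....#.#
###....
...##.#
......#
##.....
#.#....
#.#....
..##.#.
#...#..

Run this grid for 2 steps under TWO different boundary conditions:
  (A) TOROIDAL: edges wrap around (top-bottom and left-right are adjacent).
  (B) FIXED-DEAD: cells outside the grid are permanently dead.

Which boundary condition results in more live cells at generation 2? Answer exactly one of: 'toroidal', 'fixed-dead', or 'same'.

Under TOROIDAL boundary, generation 2:
.###...
.......
...#...
....#..
.#.....
..#..#.
..#...#
#.#.#.#
#.#...#
Population = 17

Under FIXED-DEAD boundary, generation 2:
.##....
#...#..
.#.#.#.
#...#..
##.....
#.#....
..#....
..#.#..
..#.#..
Population = 18

Comparison: toroidal=17, fixed-dead=18 -> fixed-dead

Answer: fixed-dead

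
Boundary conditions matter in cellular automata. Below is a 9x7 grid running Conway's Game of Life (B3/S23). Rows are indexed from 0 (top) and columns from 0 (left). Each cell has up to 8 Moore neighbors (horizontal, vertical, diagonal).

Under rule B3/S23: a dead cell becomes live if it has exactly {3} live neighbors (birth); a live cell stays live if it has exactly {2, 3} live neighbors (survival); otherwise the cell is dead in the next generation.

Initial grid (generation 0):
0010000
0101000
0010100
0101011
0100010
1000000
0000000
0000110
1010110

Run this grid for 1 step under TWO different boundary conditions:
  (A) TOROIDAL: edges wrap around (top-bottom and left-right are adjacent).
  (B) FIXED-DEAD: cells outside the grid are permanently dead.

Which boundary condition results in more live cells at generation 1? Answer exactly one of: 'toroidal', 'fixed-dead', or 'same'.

Answer: toroidal

Derivation:
Under TOROIDAL boundary, generation 1:
0010100
0101000
1100110
1101011
0110110
0000000
0000000
0001111
0100111
Population = 25

Under FIXED-DEAD boundary, generation 1:
0010000
0101000
0100110
0101011
1110111
0000000
0000000
0001110
0001110
Population = 22

Comparison: toroidal=25, fixed-dead=22 -> toroidal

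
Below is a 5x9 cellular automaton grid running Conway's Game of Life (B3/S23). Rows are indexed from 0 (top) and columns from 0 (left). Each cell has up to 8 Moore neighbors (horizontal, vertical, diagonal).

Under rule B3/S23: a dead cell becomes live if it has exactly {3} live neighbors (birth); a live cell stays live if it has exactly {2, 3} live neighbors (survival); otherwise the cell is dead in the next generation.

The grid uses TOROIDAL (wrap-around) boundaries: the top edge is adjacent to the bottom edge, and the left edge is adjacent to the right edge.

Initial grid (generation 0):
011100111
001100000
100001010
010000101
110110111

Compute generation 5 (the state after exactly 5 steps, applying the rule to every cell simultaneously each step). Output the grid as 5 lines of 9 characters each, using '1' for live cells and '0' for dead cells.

Simulating step by step:
Generation 0 (given above): 21 live cells
Generation 1: 16 live cells
000001100
100110000
111000111
011010000
000110000
Generation 2: 16 live cells
000001000
101110000
000011011
000011011
001110000
Generation 3: 11 live cells
010001000
000100101
100000010
000000011
000100100
Generation 4: 16 live cells
001011110
100000111
100000100
000000111
000000110
Generation 5: 6 live cells
(generation 5 grid is the final answer)

Answer: 000000000
110000000
100001000
000001001
000000000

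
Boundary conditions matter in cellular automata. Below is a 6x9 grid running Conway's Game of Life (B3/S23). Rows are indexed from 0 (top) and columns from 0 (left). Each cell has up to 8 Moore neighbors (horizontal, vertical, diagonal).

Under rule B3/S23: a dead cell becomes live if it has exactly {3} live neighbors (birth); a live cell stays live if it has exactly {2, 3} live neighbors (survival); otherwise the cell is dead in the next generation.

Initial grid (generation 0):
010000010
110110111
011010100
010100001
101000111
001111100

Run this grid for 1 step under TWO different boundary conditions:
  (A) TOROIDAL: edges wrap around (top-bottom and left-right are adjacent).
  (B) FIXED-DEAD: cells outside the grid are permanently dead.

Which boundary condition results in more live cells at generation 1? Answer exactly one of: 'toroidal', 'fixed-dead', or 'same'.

Answer: fixed-dead

Derivation:
Under TOROIDAL boundary, generation 1:
010000000
000110101
000010100
000101101
100000101
101111000
Population = 19

Under FIXED-DEAD boundary, generation 1:
111000111
100110101
000010101
100101101
000000101
011111100
Population = 27

Comparison: toroidal=19, fixed-dead=27 -> fixed-dead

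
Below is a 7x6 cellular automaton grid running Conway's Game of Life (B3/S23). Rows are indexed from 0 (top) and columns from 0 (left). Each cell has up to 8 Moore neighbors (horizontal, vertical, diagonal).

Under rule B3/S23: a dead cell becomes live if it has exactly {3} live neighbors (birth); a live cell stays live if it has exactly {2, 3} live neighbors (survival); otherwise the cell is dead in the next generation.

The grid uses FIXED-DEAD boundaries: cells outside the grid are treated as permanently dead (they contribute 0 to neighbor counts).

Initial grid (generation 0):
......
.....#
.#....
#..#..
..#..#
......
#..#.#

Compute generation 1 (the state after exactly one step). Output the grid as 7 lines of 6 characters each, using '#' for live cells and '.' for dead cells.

Answer: ......
......
......
.##...
......
....#.
......

Derivation:
Simulating step by step:
Generation 0 (given above): 9 live cells
Generation 1: 3 live cells
(generation 1 grid is the final answer)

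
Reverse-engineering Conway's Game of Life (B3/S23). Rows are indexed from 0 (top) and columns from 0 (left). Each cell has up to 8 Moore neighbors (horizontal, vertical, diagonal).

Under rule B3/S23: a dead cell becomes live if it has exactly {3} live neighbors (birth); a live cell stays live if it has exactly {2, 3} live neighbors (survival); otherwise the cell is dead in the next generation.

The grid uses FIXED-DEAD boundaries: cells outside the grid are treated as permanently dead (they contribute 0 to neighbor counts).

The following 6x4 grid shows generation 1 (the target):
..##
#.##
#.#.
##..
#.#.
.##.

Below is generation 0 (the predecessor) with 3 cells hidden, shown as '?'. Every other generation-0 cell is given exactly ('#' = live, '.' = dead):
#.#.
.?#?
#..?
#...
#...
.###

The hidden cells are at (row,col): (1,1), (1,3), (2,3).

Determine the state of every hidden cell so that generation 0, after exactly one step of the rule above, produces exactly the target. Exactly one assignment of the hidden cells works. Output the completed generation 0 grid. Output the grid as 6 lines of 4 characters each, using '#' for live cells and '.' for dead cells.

Answer: #.#.
.###
#...
#...
#...
.###

Derivation:
Hidden generation-0 cells (in order): (1,1), (1,3), (2,3).
A hidden cell only influences target cells in its own 3x3 neighborhood. Try each of the 2^3 = 8 assignments, step the completed generation 0 forward once under B3/S23, and compare with the target:
  (1,1)=. (1,3)=. (2,3)=. -> step gives (0,1)='#' but target has '.' -> reject
  (1,1)=. (1,3)=. (2,3)=# -> step gives (0,1)='#' but target has '.' -> reject
  (1,1)=. (1,3)=# (2,3)=. -> step gives (0,1)='#' but target has '.' -> reject
  (1,1)=. (1,3)=# (2,3)=# -> step gives (0,1)='#' but target has '.' -> reject
  (1,1)=# (1,3)=. (2,3)=. -> step gives (0,3)='.' but target has '#' -> reject
  (1,1)=# (1,3)=. (2,3)=# -> step gives (0,3)='.' but target has '#' -> reject
  (1,1)=# (1,3)=# (2,3)=. -> step reproduces the target at every cell -> ACCEPT
  (1,1)=# (1,3)=# (2,3)=# -> step gives (1,2)='.' but target has '#' -> reject
Unique solution: (1,1)=live, (1,3)=live, (2,3)=dead.
Check: live-neighbor counts of every cell in the completed generation 0:
1433
3432
2432
2300
2432
2221
Applying B3/S23 to generation 0 with these counts gives:
..##
#.##
#.#.
##..
#.#.
.##.
which matches the target exactly.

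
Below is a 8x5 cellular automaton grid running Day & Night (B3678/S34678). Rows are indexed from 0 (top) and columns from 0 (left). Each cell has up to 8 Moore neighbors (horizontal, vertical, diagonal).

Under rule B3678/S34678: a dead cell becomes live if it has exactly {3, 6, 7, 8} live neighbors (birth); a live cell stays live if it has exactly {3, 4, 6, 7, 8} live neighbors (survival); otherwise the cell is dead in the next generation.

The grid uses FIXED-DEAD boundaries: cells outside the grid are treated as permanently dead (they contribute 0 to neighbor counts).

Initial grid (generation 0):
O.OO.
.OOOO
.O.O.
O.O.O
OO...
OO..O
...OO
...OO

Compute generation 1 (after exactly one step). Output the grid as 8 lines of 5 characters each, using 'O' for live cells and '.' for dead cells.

Answer: ..OOO
OOO.O
OOO..
O.OO.
O.OO.
OOOO.
..OOO
...OO

Derivation:
Simulating step by step:
Generation 0 (given above): 21 live cells
Generation 1: 25 live cells
(generation 1 grid is the final answer)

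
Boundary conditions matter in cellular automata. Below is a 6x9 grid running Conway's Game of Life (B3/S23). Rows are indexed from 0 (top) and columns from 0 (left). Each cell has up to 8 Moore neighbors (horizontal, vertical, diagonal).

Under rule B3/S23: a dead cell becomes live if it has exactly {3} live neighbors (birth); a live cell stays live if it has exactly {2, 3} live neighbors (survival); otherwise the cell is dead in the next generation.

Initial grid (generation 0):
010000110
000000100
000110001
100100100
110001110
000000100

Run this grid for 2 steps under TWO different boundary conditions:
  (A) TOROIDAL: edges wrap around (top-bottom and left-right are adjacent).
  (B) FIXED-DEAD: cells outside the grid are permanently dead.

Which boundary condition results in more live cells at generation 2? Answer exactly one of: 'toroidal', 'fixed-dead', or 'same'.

Under TOROIDAL boundary, generation 2:
100001011
000000000
010100010
000100000
000000110
010001000
Population = 12

Under FIXED-DEAD boundary, generation 2:
000001110
000000000
010100010
100100010
100011010
000001010
Population = 15

Comparison: toroidal=12, fixed-dead=15 -> fixed-dead

Answer: fixed-dead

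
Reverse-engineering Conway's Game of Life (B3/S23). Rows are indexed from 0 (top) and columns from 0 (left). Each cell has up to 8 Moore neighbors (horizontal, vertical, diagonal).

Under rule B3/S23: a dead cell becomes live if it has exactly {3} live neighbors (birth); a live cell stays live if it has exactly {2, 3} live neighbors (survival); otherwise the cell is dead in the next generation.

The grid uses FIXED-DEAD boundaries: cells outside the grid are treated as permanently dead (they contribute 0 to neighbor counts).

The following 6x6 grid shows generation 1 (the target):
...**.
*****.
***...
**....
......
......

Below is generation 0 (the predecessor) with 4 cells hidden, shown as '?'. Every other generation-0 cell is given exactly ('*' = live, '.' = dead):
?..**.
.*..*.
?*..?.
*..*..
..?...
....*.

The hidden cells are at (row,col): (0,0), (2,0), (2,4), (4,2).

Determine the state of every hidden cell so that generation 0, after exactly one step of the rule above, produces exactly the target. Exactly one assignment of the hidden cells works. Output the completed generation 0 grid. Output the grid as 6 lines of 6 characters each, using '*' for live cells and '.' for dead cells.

Answer: ...**.
.*..*.
**....
*..*..
......
....*.

Derivation:
Hidden generation-0 cells (in order): (0,0), (2,0), (2,4), (4,2).
A hidden cell only influences target cells in its own 3x3 neighborhood. Try each of the 2^4 = 16 assignments, step the completed generation 0 forward once under B3/S23, and compare with the target:
  (0,0)=. (2,0)=. (2,4)=. (4,2)=. -> step gives (1,0)='.' but target has '*' -> reject
  (0,0)=. (2,0)=. (2,4)=. (4,2)=* -> step gives (1,0)='.' but target has '*' -> reject
  (0,0)=. (2,0)=. (2,4)=* (4,2)=. -> step gives (1,0)='.' but target has '*' -> reject
  (0,0)=. (2,0)=. (2,4)=* (4,2)=* -> step gives (1,0)='.' but target has '*' -> reject
  (0,0)=. (2,0)=* (2,4)=. (4,2)=. -> step reproduces the target at every cell -> ACCEPT
  (0,0)=. (2,0)=* (2,4)=. (4,2)=* -> step gives (3,1)='.' but target has '*' -> reject
  (0,0)=. (2,0)=* (2,4)=* (4,2)=. -> step gives (1,3)='.' but target has '*' -> reject
  (0,0)=. (2,0)=* (2,4)=* (4,2)=* -> step gives (1,3)='.' but target has '*' -> reject
  (0,0)=* (2,0)=. (2,4)=. (4,2)=. -> step gives (3,0)='.' but target has '*' -> reject
  (0,0)=* (2,0)=. (2,4)=. (4,2)=* -> step gives (3,0)='.' but target has '*' -> reject
  (0,0)=* (2,0)=. (2,4)=* (4,2)=. -> step gives (1,3)='.' but target has '*' -> reject
  (0,0)=* (2,0)=. (2,4)=* (4,2)=* -> step gives (1,3)='.' but target has '*' -> reject
  (0,0)=* (2,0)=* (2,4)=. (4,2)=. -> step gives (1,0)='.' but target has '*' -> reject
  (0,0)=* (2,0)=* (2,4)=. (4,2)=* -> step gives (1,0)='.' but target has '*' -> reject
  (0,0)=* (2,0)=* (2,4)=* (4,2)=. -> step gives (1,0)='.' but target has '*' -> reject
  (0,0)=* (2,0)=* (2,4)=* (4,2)=* -> step gives (1,0)='.' but target has '*' -> reject
Unique solution: (0,0)=dead, (2,0)=live, (2,4)=dead, (4,2)=dead.
Check: live-neighbor counts of every cell in the completed generation 0:
112222
323322
333221
232010
111221
000101
Applying B3/S23 to generation 0 with these counts gives:
...**.
*****.
***...
**....
......
......
which matches the target exactly.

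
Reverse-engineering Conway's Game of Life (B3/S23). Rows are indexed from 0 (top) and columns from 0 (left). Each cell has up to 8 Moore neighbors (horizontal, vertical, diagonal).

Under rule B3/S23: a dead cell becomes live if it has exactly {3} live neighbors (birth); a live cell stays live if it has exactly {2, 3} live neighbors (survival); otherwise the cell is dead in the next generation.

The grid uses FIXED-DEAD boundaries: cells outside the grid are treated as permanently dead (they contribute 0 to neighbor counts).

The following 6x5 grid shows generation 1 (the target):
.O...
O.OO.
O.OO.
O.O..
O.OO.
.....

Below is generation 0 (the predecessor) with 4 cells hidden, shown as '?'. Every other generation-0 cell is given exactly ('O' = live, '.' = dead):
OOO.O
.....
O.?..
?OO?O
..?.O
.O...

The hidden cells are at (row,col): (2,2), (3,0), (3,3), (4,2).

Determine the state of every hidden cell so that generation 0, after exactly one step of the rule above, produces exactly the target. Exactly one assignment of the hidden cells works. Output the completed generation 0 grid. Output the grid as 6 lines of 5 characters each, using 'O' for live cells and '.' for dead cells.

Answer: OOO.O
.....
O.O..
OOO.O
....O
.O...

Derivation:
Hidden generation-0 cells (in order): (2,2), (3,0), (3,3), (4,2).
A hidden cell only influences target cells in its own 3x3 neighborhood. Try each of the 2^4 = 16 assignments, step the completed generation 0 forward once under B3/S23, and compare with the target:
  (2,2)=. (3,0)=. (3,3)=. (4,2)=. -> step gives (1,2)='.' but target has 'O' -> reject
  (2,2)=. (3,0)=. (3,3)=. (4,2)=O -> step gives (1,2)='.' but target has 'O' -> reject
  (2,2)=. (3,0)=. (3,3)=O (4,2)=. -> step gives (1,2)='.' but target has 'O' -> reject
  (2,2)=. (3,0)=. (3,3)=O (4,2)=O -> step gives (1,2)='.' but target has 'O' -> reject
  (2,2)=. (3,0)=O (3,3)=. (4,2)=. -> step gives (1,2)='.' but target has 'O' -> reject
  (2,2)=. (3,0)=O (3,3)=. (4,2)=O -> step gives (1,2)='.' but target has 'O' -> reject
  (2,2)=. (3,0)=O (3,3)=O (4,2)=. -> step gives (1,2)='.' but target has 'O' -> reject
  (2,2)=. (3,0)=O (3,3)=O (4,2)=O -> step gives (1,2)='.' but target has 'O' -> reject
  (2,2)=O (3,0)=. (3,3)=. (4,2)=. -> step gives (2,0)='.' but target has 'O' -> reject
  (2,2)=O (3,0)=. (3,3)=. (4,2)=O -> step gives (2,0)='.' but target has 'O' -> reject
  (2,2)=O (3,0)=. (3,3)=O (4,2)=. -> step gives (2,0)='.' but target has 'O' -> reject
  (2,2)=O (3,0)=. (3,3)=O (4,2)=O -> step gives (2,0)='.' but target has 'O' -> reject
  (2,2)=O (3,0)=O (3,3)=. (4,2)=. -> step reproduces the target at every cell -> ACCEPT
  (2,2)=O (3,0)=O (3,3)=. (4,2)=O -> step gives (4,3)='.' but target has 'O' -> reject
  (2,2)=O (3,0)=O (3,3)=O (4,2)=. -> step gives (2,3)='.' but target has 'O' -> reject
  (2,2)=O (3,0)=O (3,3)=O (4,2)=O -> step gives (2,3)='.' but target has 'O' -> reject
Unique solution: (2,2)=live, (3,0)=live, (3,3)=dead, (4,2)=dead.
Check: live-neighbor counts of every cell in the completed generation 0:
12120
35331
25231
24241
34331
10111
Applying B3/S23 to generation 0 with these counts gives:
.O...
O.OO.
O.OO.
O.O..
O.OO.
.....
which matches the target exactly.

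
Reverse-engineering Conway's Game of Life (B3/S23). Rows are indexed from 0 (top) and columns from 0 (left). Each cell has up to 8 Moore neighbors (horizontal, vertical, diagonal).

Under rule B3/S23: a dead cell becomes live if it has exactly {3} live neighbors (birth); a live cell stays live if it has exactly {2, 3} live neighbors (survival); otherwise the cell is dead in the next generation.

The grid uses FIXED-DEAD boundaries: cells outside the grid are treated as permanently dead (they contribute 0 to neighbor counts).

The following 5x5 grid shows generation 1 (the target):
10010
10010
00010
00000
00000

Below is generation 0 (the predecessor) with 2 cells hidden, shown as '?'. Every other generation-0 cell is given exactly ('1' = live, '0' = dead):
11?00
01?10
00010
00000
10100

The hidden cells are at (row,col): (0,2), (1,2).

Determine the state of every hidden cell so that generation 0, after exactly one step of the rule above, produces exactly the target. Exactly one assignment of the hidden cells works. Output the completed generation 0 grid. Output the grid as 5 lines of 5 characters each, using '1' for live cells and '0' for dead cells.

Answer: 11100
01110
00010
00000
10100

Derivation:
Hidden generation-0 cells (in order): (0,2), (1,2).
A hidden cell only influences target cells in its own 3x3 neighborhood. Try each of the 2^2 = 4 assignments, step the completed generation 0 forward once under B3/S23, and compare with the target:
  (0,2)=0 (1,2)=0 -> step gives (0,1)='1' but target has '0' -> reject
  (0,2)=0 (1,2)=1 -> step gives (0,1)='1' but target has '0' -> reject
  (0,2)=1 (1,2)=0 -> step gives (0,1)='1' but target has '0' -> reject
  (0,2)=1 (1,2)=1 -> step reproduces the target at every cell -> ACCEPT
Unique solution: (0,2)=live, (1,2)=live.
Check: live-neighbor counts of every cell in the completed generation 0:
24431
34532
12422
12221
02010
Applying B3/S23 to generation 0 with these counts gives:
10010
10010
00010
00000
00000
which matches the target exactly.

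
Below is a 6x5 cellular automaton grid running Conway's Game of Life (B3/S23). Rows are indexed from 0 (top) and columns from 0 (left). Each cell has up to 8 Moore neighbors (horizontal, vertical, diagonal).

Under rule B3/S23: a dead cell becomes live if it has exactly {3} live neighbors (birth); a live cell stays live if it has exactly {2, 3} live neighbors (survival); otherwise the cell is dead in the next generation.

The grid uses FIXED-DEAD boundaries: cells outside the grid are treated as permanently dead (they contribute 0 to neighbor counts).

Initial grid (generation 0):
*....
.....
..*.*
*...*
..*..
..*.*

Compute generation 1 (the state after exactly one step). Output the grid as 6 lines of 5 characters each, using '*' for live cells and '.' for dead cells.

Simulating step by step:
Generation 0 (given above): 8 live cells
Generation 1: 4 live cells
(generation 1 grid is the final answer)

Answer: .....
.....
...*.
.*...
.*...
...*.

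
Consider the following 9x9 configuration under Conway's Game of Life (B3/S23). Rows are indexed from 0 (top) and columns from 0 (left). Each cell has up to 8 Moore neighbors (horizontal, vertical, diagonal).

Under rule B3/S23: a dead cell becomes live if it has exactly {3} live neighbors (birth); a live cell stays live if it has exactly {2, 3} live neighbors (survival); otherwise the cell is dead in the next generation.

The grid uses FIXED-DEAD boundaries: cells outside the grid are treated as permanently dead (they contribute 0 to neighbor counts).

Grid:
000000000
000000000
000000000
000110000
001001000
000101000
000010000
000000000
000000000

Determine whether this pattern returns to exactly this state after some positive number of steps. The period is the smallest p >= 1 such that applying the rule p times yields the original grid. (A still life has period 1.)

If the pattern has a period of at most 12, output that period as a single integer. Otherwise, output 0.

Simulating and comparing each generation to the original:
Gen 0 (original, given above): 7 live cells
Gen 1: 7 live cells, MATCHES original -> period = 1

Answer: 1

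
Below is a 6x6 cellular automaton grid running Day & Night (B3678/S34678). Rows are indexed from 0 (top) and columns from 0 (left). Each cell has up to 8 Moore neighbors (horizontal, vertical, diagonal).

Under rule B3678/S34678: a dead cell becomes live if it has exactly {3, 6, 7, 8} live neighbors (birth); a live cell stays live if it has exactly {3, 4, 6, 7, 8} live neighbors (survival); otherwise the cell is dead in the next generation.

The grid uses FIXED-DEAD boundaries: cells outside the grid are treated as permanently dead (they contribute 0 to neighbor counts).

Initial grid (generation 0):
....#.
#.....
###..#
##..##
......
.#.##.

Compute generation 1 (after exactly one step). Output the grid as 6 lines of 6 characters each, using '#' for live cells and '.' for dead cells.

Simulating step by step:
Generation 0 (given above): 13 live cells
Generation 1: 10 live cells
(generation 1 grid is the final answer)

Answer: ......
......
#...#.
###...
####.#
......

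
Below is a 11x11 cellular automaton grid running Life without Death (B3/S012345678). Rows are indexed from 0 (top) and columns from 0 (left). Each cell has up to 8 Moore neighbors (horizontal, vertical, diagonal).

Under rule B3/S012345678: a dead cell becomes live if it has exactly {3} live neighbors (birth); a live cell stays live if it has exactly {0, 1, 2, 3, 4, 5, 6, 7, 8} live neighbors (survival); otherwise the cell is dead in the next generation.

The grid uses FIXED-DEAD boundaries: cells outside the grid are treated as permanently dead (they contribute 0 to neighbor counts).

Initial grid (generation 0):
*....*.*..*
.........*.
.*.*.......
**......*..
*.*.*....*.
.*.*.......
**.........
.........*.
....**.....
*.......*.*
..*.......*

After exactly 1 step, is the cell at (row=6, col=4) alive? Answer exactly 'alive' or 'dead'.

Simulating step by step:
Generation 0 (given above): 26 live cells
Generation 1: 34 live cells
*....*.*..*
.........*.
****.......
**.*....*..
*.***....*.
.*.*.......
***........
.........*.
....**...*.
*.......***
..*......**

Cell (6,4) at generation 1: 0 -> dead

Answer: dead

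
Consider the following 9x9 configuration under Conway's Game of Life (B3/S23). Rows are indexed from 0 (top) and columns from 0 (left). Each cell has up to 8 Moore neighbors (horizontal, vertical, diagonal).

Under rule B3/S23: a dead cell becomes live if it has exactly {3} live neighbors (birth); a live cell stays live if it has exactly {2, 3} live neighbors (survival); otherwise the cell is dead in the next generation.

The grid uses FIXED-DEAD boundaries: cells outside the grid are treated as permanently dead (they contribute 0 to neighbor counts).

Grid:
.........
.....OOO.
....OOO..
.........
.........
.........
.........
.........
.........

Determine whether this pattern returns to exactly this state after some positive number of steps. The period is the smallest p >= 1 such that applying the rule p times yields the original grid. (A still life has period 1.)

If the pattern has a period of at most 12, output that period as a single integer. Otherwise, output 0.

Simulating and comparing each generation to the original:
Gen 0 (original, given above): 6 live cells
Gen 1: 6 live cells, differs from original
Gen 2: 6 live cells, MATCHES original -> period = 2

Answer: 2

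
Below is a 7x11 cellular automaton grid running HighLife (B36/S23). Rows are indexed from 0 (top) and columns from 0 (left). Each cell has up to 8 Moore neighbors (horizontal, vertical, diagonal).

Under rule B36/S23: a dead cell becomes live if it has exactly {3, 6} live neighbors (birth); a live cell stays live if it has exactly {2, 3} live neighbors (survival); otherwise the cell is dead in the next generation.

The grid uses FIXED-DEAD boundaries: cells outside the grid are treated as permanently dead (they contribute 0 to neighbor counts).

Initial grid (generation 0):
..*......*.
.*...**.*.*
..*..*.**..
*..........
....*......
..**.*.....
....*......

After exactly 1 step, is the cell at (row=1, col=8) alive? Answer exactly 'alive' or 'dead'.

Answer: alive

Derivation:
Simulating step by step:
Generation 0 (given above): 17 live cells
Generation 1: 17 live cells
.........*.
.**..**.*..
.*...*.***.
...........
...**......
...*.*.....
...**......

Cell (1,8) at generation 1: 1 -> alive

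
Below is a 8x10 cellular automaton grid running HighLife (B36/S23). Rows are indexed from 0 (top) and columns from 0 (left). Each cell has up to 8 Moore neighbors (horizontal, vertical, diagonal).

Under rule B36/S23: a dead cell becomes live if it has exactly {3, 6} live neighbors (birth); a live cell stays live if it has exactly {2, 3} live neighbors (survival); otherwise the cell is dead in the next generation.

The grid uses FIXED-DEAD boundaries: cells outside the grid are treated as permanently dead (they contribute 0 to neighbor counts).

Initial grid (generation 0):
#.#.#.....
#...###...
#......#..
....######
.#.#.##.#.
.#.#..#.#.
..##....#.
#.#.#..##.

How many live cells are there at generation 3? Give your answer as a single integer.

Simulating step by step:
Generation 0 (given above): 32 live cells
Generation 1: 27 live cells
.#.##.....
#..####...
.....##...
....#....#
...#......
.###.##.##
....#...##
.##....##.
Generation 2: 25 live cells
..##......
..##..#...
...#..#...
....##....
...#.#..##
..##.#.###
....###...
.......###
Generation 3: 28 live cells
..##......
....#.....
..##..#...
...#.##...
..####.#.#
..###..#.#
...###..#.
.....####.
Population at generation 3: 28

Answer: 28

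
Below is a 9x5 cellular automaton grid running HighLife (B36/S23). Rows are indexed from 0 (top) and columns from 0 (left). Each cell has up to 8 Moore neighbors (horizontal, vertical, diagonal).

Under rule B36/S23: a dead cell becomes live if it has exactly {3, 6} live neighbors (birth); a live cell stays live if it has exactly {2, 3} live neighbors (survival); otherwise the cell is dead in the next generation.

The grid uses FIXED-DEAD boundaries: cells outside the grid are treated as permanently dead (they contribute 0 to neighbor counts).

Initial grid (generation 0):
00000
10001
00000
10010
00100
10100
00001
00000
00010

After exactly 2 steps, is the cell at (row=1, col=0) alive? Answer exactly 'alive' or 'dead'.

Answer: dead

Derivation:
Simulating step by step:
Generation 0 (given above): 9 live cells
Generation 1: 4 live cells
00000
00000
00000
00000
00110
01010
00000
00000
00000
Generation 2: 3 live cells
00000
00000
00000
00000
00110
00010
00000
00000
00000

Cell (1,0) at generation 2: 0 -> dead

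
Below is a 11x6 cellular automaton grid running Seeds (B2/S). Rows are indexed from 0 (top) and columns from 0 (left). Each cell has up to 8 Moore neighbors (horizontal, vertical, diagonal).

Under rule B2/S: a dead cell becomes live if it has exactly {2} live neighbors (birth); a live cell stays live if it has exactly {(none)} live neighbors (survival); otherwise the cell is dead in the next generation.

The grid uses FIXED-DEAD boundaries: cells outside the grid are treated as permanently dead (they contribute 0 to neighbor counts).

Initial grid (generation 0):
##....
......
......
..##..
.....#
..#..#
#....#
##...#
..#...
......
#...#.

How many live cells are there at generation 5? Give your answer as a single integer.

Answer: 11

Derivation:
Simulating step by step:
Generation 0 (given above): 15 live cells
Generation 1: 13 live cells
......
##....
..##..
....#.
.#....
.#....
..#...
..#.#.
#.....
.#.#..
......
Generation 2: 13 live cells
##....
...#..
#...#.
.#....
#.#...
#.....
......
......
....#.
#.#...
..#...
Generation 3: 11 live cells
..#...
..#.#.
.###..
..##..
......
......
......
......
.#.#..
......
...#..
Generation 4: 8 live cells
.#....
......
......
....#.
..##..
......
......
..#...
..#...
...##.
......
Generation 5: 11 live cells
......
......
......
..#...
....#.
..##..
......
.#.#..
.#..#.
..#...
...##.
Population at generation 5: 11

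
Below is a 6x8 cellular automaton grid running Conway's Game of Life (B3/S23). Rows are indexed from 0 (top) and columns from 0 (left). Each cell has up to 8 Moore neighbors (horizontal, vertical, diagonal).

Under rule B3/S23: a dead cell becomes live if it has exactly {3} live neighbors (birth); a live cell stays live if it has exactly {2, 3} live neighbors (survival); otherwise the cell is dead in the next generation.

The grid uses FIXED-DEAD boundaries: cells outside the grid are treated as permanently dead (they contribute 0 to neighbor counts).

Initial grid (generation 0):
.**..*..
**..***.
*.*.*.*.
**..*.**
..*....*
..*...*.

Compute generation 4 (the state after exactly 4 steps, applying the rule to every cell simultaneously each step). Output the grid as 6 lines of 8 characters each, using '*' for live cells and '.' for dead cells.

Simulating step by step:
Generation 0 (given above): 21 live cells
Generation 1: 19 live cells
***.***.
*...*.*.
..*.*...
*.*...**
..**.*.*
........
Generation 2: 20 live cells
**.**.*.
*.*.*.*.
......**
..*.****
.***...*
........
Generation 3: 22 live cells
*****...
*.*.*.*.
.*..*...
.**.**..
.*****.*
..*.....
Generation 4: 15 live cells
(generation 4 grid is the final answer)

Answer: *.*.**..
*...*...
*...*...
*.....*.
.....**.
.**.*...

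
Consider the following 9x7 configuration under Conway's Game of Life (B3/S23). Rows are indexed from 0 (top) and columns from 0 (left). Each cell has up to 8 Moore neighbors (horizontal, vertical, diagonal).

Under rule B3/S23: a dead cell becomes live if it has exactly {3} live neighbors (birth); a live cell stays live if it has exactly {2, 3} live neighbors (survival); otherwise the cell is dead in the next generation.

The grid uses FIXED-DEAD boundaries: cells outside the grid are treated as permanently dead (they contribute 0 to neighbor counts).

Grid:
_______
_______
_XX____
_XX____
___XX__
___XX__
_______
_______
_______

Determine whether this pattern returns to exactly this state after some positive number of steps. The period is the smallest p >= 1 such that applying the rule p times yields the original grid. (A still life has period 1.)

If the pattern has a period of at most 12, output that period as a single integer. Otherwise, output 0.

Simulating and comparing each generation to the original:
Gen 0 (original, given above): 8 live cells
Gen 1: 6 live cells, differs from original
Gen 2: 8 live cells, MATCHES original -> period = 2

Answer: 2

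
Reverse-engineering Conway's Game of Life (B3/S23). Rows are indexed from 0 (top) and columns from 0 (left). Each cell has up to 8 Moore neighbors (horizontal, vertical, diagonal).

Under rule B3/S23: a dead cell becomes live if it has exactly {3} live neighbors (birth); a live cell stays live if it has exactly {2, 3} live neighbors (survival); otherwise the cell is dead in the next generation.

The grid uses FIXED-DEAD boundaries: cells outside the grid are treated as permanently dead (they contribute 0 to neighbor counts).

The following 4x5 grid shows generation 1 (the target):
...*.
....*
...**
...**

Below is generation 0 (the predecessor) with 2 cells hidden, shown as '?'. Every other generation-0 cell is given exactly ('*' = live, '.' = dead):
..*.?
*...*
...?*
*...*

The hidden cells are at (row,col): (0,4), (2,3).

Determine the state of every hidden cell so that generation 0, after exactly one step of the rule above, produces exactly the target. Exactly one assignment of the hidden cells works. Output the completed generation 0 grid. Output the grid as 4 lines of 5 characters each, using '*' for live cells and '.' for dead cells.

Hidden generation-0 cells (in order): (0,4), (2,3).
A hidden cell only influences target cells in its own 3x3 neighborhood. Try each of the 2^2 = 4 assignments, step the completed generation 0 forward once under B3/S23, and compare with the target:
  (0,4)=. (2,3)=. -> step gives (0,3)='.' but target has '*' -> reject
  (0,4)=. (2,3)=* -> step gives (0,3)='.' but target has '*' -> reject
  (0,4)=* (2,3)=. -> step gives (3,3)='.' but target has '*' -> reject
  (0,4)=* (2,3)=* -> step reproduces the target at every cell -> ACCEPT
Unique solution: (0,4)=live, (2,3)=live.
Check: live-neighbor counts of every cell in the completed generation 0:
12031
02253
22133
01132
Applying B3/S23 to generation 0 with these counts gives:
...*.
....*
...**
...**
which matches the target exactly.

Answer: ..*.*
*...*
...**
*...*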